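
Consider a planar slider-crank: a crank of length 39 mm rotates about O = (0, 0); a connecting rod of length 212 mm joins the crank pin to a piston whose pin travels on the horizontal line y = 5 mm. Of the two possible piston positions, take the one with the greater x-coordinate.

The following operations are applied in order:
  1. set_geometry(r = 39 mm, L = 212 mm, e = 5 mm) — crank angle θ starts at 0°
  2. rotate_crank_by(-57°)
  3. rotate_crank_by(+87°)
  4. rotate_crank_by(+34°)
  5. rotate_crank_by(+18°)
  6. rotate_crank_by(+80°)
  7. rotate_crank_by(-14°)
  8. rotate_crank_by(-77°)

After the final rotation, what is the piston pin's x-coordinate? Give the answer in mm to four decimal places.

set_geometry: r = 39 mm, L = 212 mm, e = 5 mm; θ ← 0°
rotate_crank_by(-57°): θ ← 0° -57° = -57°
rotate_crank_by(+87°): θ ← -57° +87° = 30°
rotate_crank_by(+34°): θ ← 30° +34° = 64°
rotate_crank_by(+18°): θ ← 64° +18° = 82°
rotate_crank_by(+80°): θ ← 82° +80° = 162°
rotate_crank_by(-14°): θ ← 162° -14° = 148°
rotate_crank_by(-77°): θ ← 148° -77° = 71°
crank pin P = (r cos θ, r sin θ) = (12.697158, 36.875224)
h = r sin θ − e = 36.875224 − 5 = 31.875224
x = r cos θ + √(L² − h²) = 12.697158 + √(44944.0 − 1016.0299) = 12.697158 + 209.590005 = 222.287163

222.2872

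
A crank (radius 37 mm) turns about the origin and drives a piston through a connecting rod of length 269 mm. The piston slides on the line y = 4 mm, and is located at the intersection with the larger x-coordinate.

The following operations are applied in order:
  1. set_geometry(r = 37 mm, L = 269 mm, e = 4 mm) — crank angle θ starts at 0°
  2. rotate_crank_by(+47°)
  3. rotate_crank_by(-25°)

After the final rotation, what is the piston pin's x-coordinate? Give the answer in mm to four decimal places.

303.1250

set_geometry: r = 37 mm, L = 269 mm, e = 4 mm; θ ← 0°
rotate_crank_by(+47°): θ ← 0° +47° = 47°
rotate_crank_by(-25°): θ ← 47° -25° = 22°
crank pin P = (r cos θ, r sin θ) = (34.305803, 13.860444)
h = r sin θ − e = 13.860444 − 4 = 9.860444
x = r cos θ + √(L² − h²) = 34.305803 + √(72361.0 − 97.2284) = 34.305803 + 268.819217 = 303.125020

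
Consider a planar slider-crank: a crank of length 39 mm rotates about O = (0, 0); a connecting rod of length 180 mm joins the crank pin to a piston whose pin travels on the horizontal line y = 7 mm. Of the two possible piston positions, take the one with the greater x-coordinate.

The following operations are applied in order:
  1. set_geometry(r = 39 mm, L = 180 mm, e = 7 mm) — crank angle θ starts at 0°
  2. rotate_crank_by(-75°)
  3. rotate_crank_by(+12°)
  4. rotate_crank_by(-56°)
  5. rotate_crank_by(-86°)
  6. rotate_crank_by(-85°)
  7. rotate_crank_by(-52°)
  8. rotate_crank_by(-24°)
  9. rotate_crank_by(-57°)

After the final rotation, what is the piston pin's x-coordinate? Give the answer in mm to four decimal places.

192.7970

set_geometry: r = 39 mm, L = 180 mm, e = 7 mm; θ ← 0°
rotate_crank_by(-75°): θ ← 0° -75° = -75°
rotate_crank_by(+12°): θ ← -75° +12° = -63°
rotate_crank_by(-56°): θ ← -63° -56° = -119°
rotate_crank_by(-86°): θ ← -119° -86° = -205°
rotate_crank_by(-85°): θ ← -205° -85° = -290°
rotate_crank_by(-52°): θ ← -290° -52° = -342°
rotate_crank_by(-24°): θ ← -342° -24° = -366°
rotate_crank_by(-57°): θ ← -366° -57° = -423°
crank pin P = (r cos θ, r sin θ) = (17.705629, -34.749254)
h = r sin θ − e = -34.749254 − 7 = -41.749254
x = r cos θ + √(L² − h²) = 17.705629 + √(32400.0 − 1743.0002) = 17.705629 + 175.091404 = 192.797033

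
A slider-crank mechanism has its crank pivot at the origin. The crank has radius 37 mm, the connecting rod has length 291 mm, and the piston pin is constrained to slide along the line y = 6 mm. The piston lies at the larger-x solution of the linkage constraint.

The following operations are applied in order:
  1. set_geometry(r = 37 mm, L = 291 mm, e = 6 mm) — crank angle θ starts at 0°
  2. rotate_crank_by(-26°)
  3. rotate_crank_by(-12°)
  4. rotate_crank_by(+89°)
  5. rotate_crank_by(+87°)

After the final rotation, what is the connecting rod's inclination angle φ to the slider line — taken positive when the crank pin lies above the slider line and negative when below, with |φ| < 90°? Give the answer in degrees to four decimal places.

set_geometry: r = 37 mm, L = 291 mm, e = 6 mm; θ ← 0°
rotate_crank_by(-26°): θ ← 0° -26° = -26°
rotate_crank_by(-12°): θ ← -26° -12° = -38°
rotate_crank_by(+89°): θ ← -38° +89° = 51°
rotate_crank_by(+87°): θ ← 51° +87° = 138°
crank pin P = (r cos θ, r sin θ) = (-27.496359, 24.757832)
h = r sin θ − e = 24.757832 − 6 = 18.757832
sin φ = h / L = 18.757832 / 291 = 0.06445991
φ = arcsin(0.06445991) = 3.695843°

3.6958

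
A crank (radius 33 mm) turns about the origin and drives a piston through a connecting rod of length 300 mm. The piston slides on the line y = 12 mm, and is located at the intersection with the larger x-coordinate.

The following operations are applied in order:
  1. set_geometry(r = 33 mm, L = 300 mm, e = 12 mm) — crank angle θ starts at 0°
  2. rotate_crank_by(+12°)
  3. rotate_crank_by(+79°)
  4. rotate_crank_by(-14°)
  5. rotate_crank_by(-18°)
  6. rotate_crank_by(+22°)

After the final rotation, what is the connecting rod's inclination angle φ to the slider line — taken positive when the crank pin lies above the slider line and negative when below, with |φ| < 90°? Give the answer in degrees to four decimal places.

3.9362

set_geometry: r = 33 mm, L = 300 mm, e = 12 mm; θ ← 0°
rotate_crank_by(+12°): θ ← 0° +12° = 12°
rotate_crank_by(+79°): θ ← 12° +79° = 91°
rotate_crank_by(-14°): θ ← 91° -14° = 77°
rotate_crank_by(-18°): θ ← 77° -18° = 59°
rotate_crank_by(+22°): θ ← 59° +22° = 81°
crank pin P = (r cos θ, r sin θ) = (5.162337, 32.593715)
h = r sin θ − e = 32.593715 − 12 = 20.593715
sin φ = h / L = 20.593715 / 300 = 0.06864572
φ = arcsin(0.06864572) = 3.936205°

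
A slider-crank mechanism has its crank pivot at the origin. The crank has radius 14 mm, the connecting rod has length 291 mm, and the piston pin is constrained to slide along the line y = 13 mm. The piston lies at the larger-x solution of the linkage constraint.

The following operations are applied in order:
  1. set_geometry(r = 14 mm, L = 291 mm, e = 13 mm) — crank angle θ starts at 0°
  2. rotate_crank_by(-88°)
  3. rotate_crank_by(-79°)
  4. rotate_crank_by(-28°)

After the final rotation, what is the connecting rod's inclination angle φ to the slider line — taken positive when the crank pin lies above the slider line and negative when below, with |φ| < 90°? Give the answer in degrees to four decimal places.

-1.8465

set_geometry: r = 14 mm, L = 291 mm, e = 13 mm; θ ← 0°
rotate_crank_by(-88°): θ ← 0° -88° = -88°
rotate_crank_by(-79°): θ ← -88° -79° = -167°
rotate_crank_by(-28°): θ ← -167° -28° = -195°
crank pin P = (r cos θ, r sin θ) = (-13.522962, 3.623467)
h = r sin θ − e = 3.623467 − 13 = -9.376533
sin φ = h / L = -9.376533 / 291 = -0.03222176
φ = arcsin(-0.03222176) = -1.846491°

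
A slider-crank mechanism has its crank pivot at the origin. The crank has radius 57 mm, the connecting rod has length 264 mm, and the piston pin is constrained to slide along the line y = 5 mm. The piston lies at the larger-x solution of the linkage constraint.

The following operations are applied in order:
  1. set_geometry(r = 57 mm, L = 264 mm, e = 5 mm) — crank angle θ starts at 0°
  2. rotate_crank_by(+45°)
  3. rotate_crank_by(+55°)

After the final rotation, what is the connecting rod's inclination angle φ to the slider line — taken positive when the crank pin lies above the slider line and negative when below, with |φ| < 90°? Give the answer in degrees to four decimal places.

set_geometry: r = 57 mm, L = 264 mm, e = 5 mm; θ ← 0°
rotate_crank_by(+45°): θ ← 0° +45° = 45°
rotate_crank_by(+55°): θ ← 45° +55° = 100°
crank pin P = (r cos θ, r sin θ) = (-9.897946, 56.134042)
h = r sin θ − e = 56.134042 − 5 = 51.134042
sin φ = h / L = 51.134042 / 264 = 0.19368955
φ = arcsin(0.19368955) = 11.168181°

11.1682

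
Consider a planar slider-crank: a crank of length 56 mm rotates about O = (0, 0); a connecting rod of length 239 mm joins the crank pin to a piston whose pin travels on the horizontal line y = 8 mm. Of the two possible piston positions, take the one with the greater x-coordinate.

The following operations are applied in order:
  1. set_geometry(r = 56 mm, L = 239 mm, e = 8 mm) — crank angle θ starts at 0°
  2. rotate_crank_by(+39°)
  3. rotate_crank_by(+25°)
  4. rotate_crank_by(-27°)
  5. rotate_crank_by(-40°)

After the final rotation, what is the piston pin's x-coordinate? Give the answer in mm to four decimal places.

set_geometry: r = 56 mm, L = 239 mm, e = 8 mm; θ ← 0°
rotate_crank_by(+39°): θ ← 0° +39° = 39°
rotate_crank_by(+25°): θ ← 39° +25° = 64°
rotate_crank_by(-27°): θ ← 64° -27° = 37°
rotate_crank_by(-40°): θ ← 37° -40° = -3°
crank pin P = (r cos θ, r sin θ) = (55.923254, -2.930814)
h = r sin θ − e = -2.930814 − 8 = -10.930814
x = r cos θ + √(L² − h²) = 55.923254 + √(57121.0 − 119.4827) = 55.923254 + 238.749905 = 294.673159

294.6732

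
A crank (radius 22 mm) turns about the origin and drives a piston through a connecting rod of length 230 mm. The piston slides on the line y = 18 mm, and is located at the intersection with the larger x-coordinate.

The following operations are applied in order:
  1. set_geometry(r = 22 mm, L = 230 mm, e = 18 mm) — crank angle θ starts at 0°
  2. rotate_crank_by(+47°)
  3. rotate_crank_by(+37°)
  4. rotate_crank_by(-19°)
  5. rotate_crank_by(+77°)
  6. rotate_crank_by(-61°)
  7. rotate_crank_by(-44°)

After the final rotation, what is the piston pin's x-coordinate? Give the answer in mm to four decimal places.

set_geometry: r = 22 mm, L = 230 mm, e = 18 mm; θ ← 0°
rotate_crank_by(+47°): θ ← 0° +47° = 47°
rotate_crank_by(+37°): θ ← 47° +37° = 84°
rotate_crank_by(-19°): θ ← 84° -19° = 65°
rotate_crank_by(+77°): θ ← 65° +77° = 142°
rotate_crank_by(-61°): θ ← 142° -61° = 81°
rotate_crank_by(-44°): θ ← 81° -44° = 37°
crank pin P = (r cos θ, r sin θ) = (17.569981, 13.239931)
h = r sin θ − e = 13.239931 − 18 = -4.760069
x = r cos θ + √(L² − h²) = 17.569981 + √(52900.0 − 22.6583) = 17.569981 + 229.950738 = 247.520719

247.5207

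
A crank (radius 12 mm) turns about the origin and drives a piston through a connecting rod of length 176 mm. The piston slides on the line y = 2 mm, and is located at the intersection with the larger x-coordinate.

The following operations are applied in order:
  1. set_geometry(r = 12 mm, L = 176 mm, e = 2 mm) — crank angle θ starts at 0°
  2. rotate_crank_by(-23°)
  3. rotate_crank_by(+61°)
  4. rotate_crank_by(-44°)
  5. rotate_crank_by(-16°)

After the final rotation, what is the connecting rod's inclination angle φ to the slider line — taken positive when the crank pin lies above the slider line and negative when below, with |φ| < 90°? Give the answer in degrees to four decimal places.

-2.1150

set_geometry: r = 12 mm, L = 176 mm, e = 2 mm; θ ← 0°
rotate_crank_by(-23°): θ ← 0° -23° = -23°
rotate_crank_by(+61°): θ ← -23° +61° = 38°
rotate_crank_by(-44°): θ ← 38° -44° = -6°
rotate_crank_by(-16°): θ ← -6° -16° = -22°
crank pin P = (r cos θ, r sin θ) = (11.126206, -4.495279)
h = r sin θ − e = -4.495279 − 2 = -6.495279
sin φ = h / L = -6.495279 / 176 = -0.03690500
φ = arcsin(-0.03690500) = -2.114981°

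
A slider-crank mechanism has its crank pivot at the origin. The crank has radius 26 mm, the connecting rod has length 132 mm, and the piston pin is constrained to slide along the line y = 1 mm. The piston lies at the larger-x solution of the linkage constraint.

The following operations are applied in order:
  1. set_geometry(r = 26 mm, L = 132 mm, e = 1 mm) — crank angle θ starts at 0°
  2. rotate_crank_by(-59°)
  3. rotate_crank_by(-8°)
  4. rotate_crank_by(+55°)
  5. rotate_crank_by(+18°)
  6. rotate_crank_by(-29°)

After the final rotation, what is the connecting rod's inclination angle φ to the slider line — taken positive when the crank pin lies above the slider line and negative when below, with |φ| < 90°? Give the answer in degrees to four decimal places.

set_geometry: r = 26 mm, L = 132 mm, e = 1 mm; θ ← 0°
rotate_crank_by(-59°): θ ← 0° -59° = -59°
rotate_crank_by(-8°): θ ← -59° -8° = -67°
rotate_crank_by(+55°): θ ← -67° +55° = -12°
rotate_crank_by(+18°): θ ← -12° +18° = 6°
rotate_crank_by(-29°): θ ← 6° -29° = -23°
crank pin P = (r cos θ, r sin θ) = (23.933126, -10.159009)
h = r sin θ − e = -10.159009 − 1 = -11.159009
sin φ = h / L = -11.159009 / 132 = -0.08453795
φ = arcsin(-0.08453795) = -4.849456°

-4.8495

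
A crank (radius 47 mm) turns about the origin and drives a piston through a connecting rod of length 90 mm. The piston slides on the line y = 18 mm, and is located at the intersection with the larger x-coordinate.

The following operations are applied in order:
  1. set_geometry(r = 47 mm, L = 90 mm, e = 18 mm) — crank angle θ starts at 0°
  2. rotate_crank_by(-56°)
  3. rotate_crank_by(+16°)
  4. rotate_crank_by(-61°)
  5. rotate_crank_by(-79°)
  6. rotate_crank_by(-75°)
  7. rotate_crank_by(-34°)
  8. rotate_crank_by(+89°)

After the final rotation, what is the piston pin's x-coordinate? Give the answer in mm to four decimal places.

45.8139

set_geometry: r = 47 mm, L = 90 mm, e = 18 mm; θ ← 0°
rotate_crank_by(-56°): θ ← 0° -56° = -56°
rotate_crank_by(+16°): θ ← -56° +16° = -40°
rotate_crank_by(-61°): θ ← -40° -61° = -101°
rotate_crank_by(-79°): θ ← -101° -79° = -180°
rotate_crank_by(-75°): θ ← -180° -75° = -255°
rotate_crank_by(-34°): θ ← -255° -34° = -289°
rotate_crank_by(+89°): θ ← -289° +89° = -200°
crank pin P = (r cos θ, r sin θ) = (-44.165553, 16.074947)
h = r sin θ − e = 16.074947 − 18 = -1.925053
x = r cos θ + √(L² − h²) = -44.165553 + √(8100.0 − 3.7058) = -44.165553 + 89.979410 = 45.813857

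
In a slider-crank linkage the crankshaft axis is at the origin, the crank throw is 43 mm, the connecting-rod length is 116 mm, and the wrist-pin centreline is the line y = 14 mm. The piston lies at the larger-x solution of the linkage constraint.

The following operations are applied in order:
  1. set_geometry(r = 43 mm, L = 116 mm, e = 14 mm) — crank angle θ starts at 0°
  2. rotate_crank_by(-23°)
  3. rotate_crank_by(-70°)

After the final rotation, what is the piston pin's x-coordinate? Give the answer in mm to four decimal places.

set_geometry: r = 43 mm, L = 116 mm, e = 14 mm; θ ← 0°
rotate_crank_by(-23°): θ ← 0° -23° = -23°
rotate_crank_by(-70°): θ ← -23° -70° = -93°
crank pin P = (r cos θ, r sin θ) = (-2.250446, -42.941070)
h = r sin θ − e = -42.941070 − 14 = -56.941070
x = r cos θ + √(L² − h²) = -2.250446 + √(13456.0 − 3242.2855) = -2.250446 + 101.062924 = 98.812478

98.8125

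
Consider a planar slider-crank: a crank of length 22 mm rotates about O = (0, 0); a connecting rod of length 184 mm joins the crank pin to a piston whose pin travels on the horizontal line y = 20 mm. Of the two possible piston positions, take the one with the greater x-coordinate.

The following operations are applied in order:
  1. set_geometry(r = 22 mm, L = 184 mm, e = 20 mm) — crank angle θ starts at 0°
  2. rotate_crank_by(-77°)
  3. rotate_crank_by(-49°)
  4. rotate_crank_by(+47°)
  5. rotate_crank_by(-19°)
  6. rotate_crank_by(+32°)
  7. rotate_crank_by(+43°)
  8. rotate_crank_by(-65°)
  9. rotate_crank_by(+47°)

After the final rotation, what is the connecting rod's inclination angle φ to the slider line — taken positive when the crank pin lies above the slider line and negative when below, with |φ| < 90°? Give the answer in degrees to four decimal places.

set_geometry: r = 22 mm, L = 184 mm, e = 20 mm; θ ← 0°
rotate_crank_by(-77°): θ ← 0° -77° = -77°
rotate_crank_by(-49°): θ ← -77° -49° = -126°
rotate_crank_by(+47°): θ ← -126° +47° = -79°
rotate_crank_by(-19°): θ ← -79° -19° = -98°
rotate_crank_by(+32°): θ ← -98° +32° = -66°
rotate_crank_by(+43°): θ ← -66° +43° = -23°
rotate_crank_by(-65°): θ ← -23° -65° = -88°
rotate_crank_by(+47°): θ ← -88° +47° = -41°
crank pin P = (r cos θ, r sin θ) = (16.603611, -14.433299)
h = r sin θ − e = -14.433299 − 20 = -34.433299
sin φ = h / L = -34.433299 / 184 = -0.18713749
φ = arcsin(-0.18713749) = -10.785778°

-10.7858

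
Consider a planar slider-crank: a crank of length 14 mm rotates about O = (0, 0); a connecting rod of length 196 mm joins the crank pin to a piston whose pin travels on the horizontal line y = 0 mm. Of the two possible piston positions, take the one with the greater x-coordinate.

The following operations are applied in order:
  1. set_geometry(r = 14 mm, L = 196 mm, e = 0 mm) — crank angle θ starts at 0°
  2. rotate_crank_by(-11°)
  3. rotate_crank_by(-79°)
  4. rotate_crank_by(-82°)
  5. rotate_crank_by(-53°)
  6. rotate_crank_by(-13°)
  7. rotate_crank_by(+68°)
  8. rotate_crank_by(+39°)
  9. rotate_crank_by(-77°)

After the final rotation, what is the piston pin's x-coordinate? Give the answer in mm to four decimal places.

183.5285

set_geometry: r = 14 mm, L = 196 mm, e = 0 mm; θ ← 0°
rotate_crank_by(-11°): θ ← 0° -11° = -11°
rotate_crank_by(-79°): θ ← -11° -79° = -90°
rotate_crank_by(-82°): θ ← -90° -82° = -172°
rotate_crank_by(-53°): θ ← -172° -53° = -225°
rotate_crank_by(-13°): θ ← -225° -13° = -238°
rotate_crank_by(+68°): θ ← -238° +68° = -170°
rotate_crank_by(+39°): θ ← -170° +39° = -131°
rotate_crank_by(-77°): θ ← -131° -77° = -208°
crank pin P = (r cos θ, r sin θ) = (-12.361266, 6.572602)
h = r sin θ − e = 6.572602 − 0 = 6.572602
x = r cos θ + √(L² − h²) = -12.361266 + √(38416.0 − 43.1991) = -12.361266 + 195.889767 = 183.528501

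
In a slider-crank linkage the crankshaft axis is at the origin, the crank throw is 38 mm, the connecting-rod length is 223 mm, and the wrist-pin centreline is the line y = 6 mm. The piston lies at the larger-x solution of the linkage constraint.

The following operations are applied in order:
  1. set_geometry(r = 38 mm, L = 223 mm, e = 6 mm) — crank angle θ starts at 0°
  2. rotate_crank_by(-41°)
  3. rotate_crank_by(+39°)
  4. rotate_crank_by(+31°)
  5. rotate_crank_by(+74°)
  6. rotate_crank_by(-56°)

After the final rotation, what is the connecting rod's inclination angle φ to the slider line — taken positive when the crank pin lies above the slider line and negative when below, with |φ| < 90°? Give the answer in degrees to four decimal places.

set_geometry: r = 38 mm, L = 223 mm, e = 6 mm; θ ← 0°
rotate_crank_by(-41°): θ ← 0° -41° = -41°
rotate_crank_by(+39°): θ ← -41° +39° = -2°
rotate_crank_by(+31°): θ ← -2° +31° = 29°
rotate_crank_by(+74°): θ ← 29° +74° = 103°
rotate_crank_by(-56°): θ ← 103° -56° = 47°
crank pin P = (r cos θ, r sin θ) = (25.915938, 27.791441)
h = r sin θ − e = 27.791441 − 6 = 21.791441
sin φ = h / L = 21.791441 / 223 = 0.09771946
φ = arcsin(0.09771946) = 5.607862°

5.6079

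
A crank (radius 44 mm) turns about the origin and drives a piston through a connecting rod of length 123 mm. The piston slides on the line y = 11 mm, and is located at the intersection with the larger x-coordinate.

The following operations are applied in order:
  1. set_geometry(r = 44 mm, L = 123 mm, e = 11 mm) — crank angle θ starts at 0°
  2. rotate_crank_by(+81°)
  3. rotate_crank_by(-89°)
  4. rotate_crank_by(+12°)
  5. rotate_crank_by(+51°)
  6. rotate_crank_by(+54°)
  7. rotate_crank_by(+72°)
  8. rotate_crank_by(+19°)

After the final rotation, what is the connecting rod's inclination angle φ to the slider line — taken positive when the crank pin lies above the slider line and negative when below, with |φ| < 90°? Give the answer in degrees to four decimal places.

-12.2267

set_geometry: r = 44 mm, L = 123 mm, e = 11 mm; θ ← 0°
rotate_crank_by(+81°): θ ← 0° +81° = 81°
rotate_crank_by(-89°): θ ← 81° -89° = -8°
rotate_crank_by(+12°): θ ← -8° +12° = 4°
rotate_crank_by(+51°): θ ← 4° +51° = 55°
rotate_crank_by(+54°): θ ← 55° +54° = 109°
rotate_crank_by(+72°): θ ← 109° +72° = 181°
rotate_crank_by(+19°): θ ← 181° +19° = 200°
crank pin P = (r cos θ, r sin θ) = (-41.346475, -15.048886)
h = r sin θ − e = -15.048886 − 11 = -26.048886
sin φ = h / L = -26.048886 / 123 = -0.21177956
φ = arcsin(-0.21177956) = -12.226660°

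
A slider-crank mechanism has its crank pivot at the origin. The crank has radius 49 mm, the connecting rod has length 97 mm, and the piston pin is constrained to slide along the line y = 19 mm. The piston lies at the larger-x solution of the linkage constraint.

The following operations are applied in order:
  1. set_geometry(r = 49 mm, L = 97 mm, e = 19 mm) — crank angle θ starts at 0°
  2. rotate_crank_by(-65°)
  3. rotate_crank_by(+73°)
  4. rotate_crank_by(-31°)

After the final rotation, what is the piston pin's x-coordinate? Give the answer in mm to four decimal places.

set_geometry: r = 49 mm, L = 97 mm, e = 19 mm; θ ← 0°
rotate_crank_by(-65°): θ ← 0° -65° = -65°
rotate_crank_by(+73°): θ ← -65° +73° = 8°
rotate_crank_by(-31°): θ ← 8° -31° = -23°
crank pin P = (r cos θ, r sin θ) = (45.104738, -19.145825)
h = r sin θ − e = -19.145825 − 19 = -38.145825
x = r cos θ + √(L² − h²) = 45.104738 + √(9409.0 − 1455.1040) = 45.104738 + 89.184618 = 134.289355

134.2894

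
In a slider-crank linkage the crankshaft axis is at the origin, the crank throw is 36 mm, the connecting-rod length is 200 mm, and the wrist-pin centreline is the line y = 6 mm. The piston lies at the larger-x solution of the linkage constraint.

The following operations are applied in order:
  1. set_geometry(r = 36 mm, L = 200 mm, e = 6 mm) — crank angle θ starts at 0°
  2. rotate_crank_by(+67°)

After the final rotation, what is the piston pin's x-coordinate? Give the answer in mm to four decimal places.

set_geometry: r = 36 mm, L = 200 mm, e = 6 mm; θ ← 0°
rotate_crank_by(+67°): θ ← 0° +67° = 67°
crank pin P = (r cos θ, r sin θ) = (14.066321, 33.138175)
h = r sin θ − e = 33.138175 − 6 = 27.138175
x = r cos θ + √(L² − h²) = 14.066321 + √(40000.0 − 736.4805) = 14.066321 + 198.150245 = 212.216565

212.2166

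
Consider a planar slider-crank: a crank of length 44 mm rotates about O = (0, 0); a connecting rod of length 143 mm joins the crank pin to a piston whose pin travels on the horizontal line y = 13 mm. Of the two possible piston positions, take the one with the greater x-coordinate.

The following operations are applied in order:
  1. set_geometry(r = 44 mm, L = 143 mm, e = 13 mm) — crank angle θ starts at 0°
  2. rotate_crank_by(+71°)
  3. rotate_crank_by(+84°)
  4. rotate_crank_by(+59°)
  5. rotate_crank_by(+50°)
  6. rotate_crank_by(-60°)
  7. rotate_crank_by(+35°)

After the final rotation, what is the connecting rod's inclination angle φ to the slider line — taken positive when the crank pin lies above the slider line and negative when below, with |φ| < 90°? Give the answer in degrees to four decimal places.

-20.7722

set_geometry: r = 44 mm, L = 143 mm, e = 13 mm; θ ← 0°
rotate_crank_by(+71°): θ ← 0° +71° = 71°
rotate_crank_by(+84°): θ ← 71° +84° = 155°
rotate_crank_by(+59°): θ ← 155° +59° = 214°
rotate_crank_by(+50°): θ ← 214° +50° = 264°
rotate_crank_by(-60°): θ ← 264° -60° = 204°
rotate_crank_by(+35°): θ ← 204° +35° = 239°
crank pin P = (r cos θ, r sin θ) = (-22.661675, -37.715361)
h = r sin θ − e = -37.715361 − 13 = -50.715361
sin φ = h / L = -50.715361 / 143 = -0.35465288
φ = arcsin(-0.35465288) = -20.772171°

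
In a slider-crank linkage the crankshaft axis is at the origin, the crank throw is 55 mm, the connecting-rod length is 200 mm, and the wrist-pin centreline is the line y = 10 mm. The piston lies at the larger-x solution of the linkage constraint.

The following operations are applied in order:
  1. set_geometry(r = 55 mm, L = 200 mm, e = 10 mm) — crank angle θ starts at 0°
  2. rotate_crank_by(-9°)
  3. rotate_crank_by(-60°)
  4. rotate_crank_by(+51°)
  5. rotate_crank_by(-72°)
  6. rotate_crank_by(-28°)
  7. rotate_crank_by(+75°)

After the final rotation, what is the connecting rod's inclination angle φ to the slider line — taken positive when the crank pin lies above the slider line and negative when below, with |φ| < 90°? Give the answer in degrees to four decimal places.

set_geometry: r = 55 mm, L = 200 mm, e = 10 mm; θ ← 0°
rotate_crank_by(-9°): θ ← 0° -9° = -9°
rotate_crank_by(-60°): θ ← -9° -60° = -69°
rotate_crank_by(+51°): θ ← -69° +51° = -18°
rotate_crank_by(-72°): θ ← -18° -72° = -90°
rotate_crank_by(-28°): θ ← -90° -28° = -118°
rotate_crank_by(+75°): θ ← -118° +75° = -43°
crank pin P = (r cos θ, r sin θ) = (40.224454, -37.509910)
h = r sin θ − e = -37.509910 − 10 = -47.509910
sin φ = h / L = -47.509910 / 200 = -0.23754955
φ = arcsin(-0.23754955) = -13.741958°

-13.7420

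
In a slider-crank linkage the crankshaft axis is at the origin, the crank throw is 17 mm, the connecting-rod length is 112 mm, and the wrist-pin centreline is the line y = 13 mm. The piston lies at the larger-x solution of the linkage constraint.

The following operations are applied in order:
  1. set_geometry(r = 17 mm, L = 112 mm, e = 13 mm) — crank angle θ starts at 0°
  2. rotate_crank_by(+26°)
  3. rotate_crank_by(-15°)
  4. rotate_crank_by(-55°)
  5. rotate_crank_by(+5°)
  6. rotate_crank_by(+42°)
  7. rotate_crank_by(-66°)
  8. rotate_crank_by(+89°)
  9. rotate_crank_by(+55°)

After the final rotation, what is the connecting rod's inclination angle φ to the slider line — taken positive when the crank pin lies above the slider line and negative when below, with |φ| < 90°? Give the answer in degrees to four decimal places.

set_geometry: r = 17 mm, L = 112 mm, e = 13 mm; θ ← 0°
rotate_crank_by(+26°): θ ← 0° +26° = 26°
rotate_crank_by(-15°): θ ← 26° -15° = 11°
rotate_crank_by(-55°): θ ← 11° -55° = -44°
rotate_crank_by(+5°): θ ← -44° +5° = -39°
rotate_crank_by(+42°): θ ← -39° +42° = 3°
rotate_crank_by(-66°): θ ← 3° -66° = -63°
rotate_crank_by(+89°): θ ← -63° +89° = 26°
rotate_crank_by(+55°): θ ← 26° +55° = 81°
crank pin P = (r cos θ, r sin θ) = (2.659386, 16.790702)
h = r sin θ − e = 16.790702 − 13 = 3.790702
sin φ = h / L = 3.790702 / 112 = 0.03384555
φ = arcsin(0.03384555) = 1.939578°

1.9396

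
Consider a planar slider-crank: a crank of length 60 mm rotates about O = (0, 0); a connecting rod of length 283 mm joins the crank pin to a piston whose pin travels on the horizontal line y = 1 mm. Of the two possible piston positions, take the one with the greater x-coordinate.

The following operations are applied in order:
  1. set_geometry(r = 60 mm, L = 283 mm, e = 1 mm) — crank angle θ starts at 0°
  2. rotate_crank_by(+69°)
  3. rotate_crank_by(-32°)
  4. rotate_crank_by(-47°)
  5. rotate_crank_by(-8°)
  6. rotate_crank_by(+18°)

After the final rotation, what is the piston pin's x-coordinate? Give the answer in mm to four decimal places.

342.9982

set_geometry: r = 60 mm, L = 283 mm, e = 1 mm; θ ← 0°
rotate_crank_by(+69°): θ ← 0° +69° = 69°
rotate_crank_by(-32°): θ ← 69° -32° = 37°
rotate_crank_by(-47°): θ ← 37° -47° = -10°
rotate_crank_by(-8°): θ ← -10° -8° = -18°
rotate_crank_by(+18°): θ ← -18° +18° = 0°
crank pin P = (r cos θ, r sin θ) = (60.000000, 0.000000)
h = r sin θ − e = 0.000000 − 1 = -1.000000
x = r cos θ + √(L² − h²) = 60.000000 + √(80089.0 − 1.0000) = 60.000000 + 282.998233 = 342.998233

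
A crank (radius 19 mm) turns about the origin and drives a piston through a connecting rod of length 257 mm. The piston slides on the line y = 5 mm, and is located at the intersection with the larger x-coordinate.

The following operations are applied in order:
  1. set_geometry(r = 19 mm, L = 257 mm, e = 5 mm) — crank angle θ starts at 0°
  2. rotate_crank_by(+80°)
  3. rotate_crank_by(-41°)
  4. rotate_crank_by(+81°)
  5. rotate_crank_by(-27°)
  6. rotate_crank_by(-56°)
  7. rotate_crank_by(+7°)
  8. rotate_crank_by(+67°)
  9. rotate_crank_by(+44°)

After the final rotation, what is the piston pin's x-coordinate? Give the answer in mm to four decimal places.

set_geometry: r = 19 mm, L = 257 mm, e = 5 mm; θ ← 0°
rotate_crank_by(+80°): θ ← 0° +80° = 80°
rotate_crank_by(-41°): θ ← 80° -41° = 39°
rotate_crank_by(+81°): θ ← 39° +81° = 120°
rotate_crank_by(-27°): θ ← 120° -27° = 93°
rotate_crank_by(-56°): θ ← 93° -56° = 37°
rotate_crank_by(+7°): θ ← 37° +7° = 44°
rotate_crank_by(+67°): θ ← 44° +67° = 111°
rotate_crank_by(+44°): θ ← 111° +44° = 155°
crank pin P = (r cos θ, r sin θ) = (-17.219848, 8.029747)
h = r sin θ − e = 8.029747 − 5 = 3.029747
x = r cos θ + √(L² − h²) = -17.219848 + √(66049.0 − 9.1794) = -17.219848 + 256.982141 = 239.762293

239.7623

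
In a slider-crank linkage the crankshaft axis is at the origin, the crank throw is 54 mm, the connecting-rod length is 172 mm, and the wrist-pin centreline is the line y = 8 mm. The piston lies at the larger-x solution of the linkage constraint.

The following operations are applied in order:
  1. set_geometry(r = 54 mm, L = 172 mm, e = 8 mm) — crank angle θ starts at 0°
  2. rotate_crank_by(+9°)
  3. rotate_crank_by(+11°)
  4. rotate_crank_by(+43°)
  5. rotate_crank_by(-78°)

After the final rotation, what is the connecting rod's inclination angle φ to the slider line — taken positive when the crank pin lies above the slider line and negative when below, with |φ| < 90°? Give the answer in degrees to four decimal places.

-7.3407

set_geometry: r = 54 mm, L = 172 mm, e = 8 mm; θ ← 0°
rotate_crank_by(+9°): θ ← 0° +9° = 9°
rotate_crank_by(+11°): θ ← 9° +11° = 20°
rotate_crank_by(+43°): θ ← 20° +43° = 63°
rotate_crank_by(-78°): θ ← 63° -78° = -15°
crank pin P = (r cos θ, r sin θ) = (52.159995, -13.976228)
h = r sin θ − e = -13.976228 − 8 = -21.976228
sin φ = h / L = -21.976228 / 172 = -0.12776877
φ = arcsin(-0.12776877) = -7.340677°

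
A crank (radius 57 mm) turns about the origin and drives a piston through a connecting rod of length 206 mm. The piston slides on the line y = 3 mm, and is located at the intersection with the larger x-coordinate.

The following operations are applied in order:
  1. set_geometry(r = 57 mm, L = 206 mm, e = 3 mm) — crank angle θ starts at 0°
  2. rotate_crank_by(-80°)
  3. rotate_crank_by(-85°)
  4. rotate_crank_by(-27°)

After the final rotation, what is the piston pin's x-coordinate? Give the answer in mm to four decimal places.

150.0554

set_geometry: r = 57 mm, L = 206 mm, e = 3 mm; θ ← 0°
rotate_crank_by(-80°): θ ← 0° -80° = -80°
rotate_crank_by(-85°): θ ← -80° -85° = -165°
rotate_crank_by(-27°): θ ← -165° -27° = -192°
crank pin P = (r cos θ, r sin θ) = (-55.754413, 11.850966)
h = r sin θ − e = 11.850966 − 3 = 8.850966
x = r cos θ + √(L² − h²) = -55.754413 + √(42436.0 − 78.3396) = -55.754413 + 205.809767 = 150.055354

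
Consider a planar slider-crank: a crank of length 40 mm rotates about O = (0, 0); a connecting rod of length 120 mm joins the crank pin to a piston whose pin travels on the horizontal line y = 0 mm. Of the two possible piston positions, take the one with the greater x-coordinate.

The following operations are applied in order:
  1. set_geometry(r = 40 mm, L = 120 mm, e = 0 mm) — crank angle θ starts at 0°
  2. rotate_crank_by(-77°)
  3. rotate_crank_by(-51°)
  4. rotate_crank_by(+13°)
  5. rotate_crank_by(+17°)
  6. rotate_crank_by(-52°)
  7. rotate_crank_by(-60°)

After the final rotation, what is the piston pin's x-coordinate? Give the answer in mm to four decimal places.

set_geometry: r = 40 mm, L = 120 mm, e = 0 mm; θ ← 0°
rotate_crank_by(-77°): θ ← 0° -77° = -77°
rotate_crank_by(-51°): θ ← -77° -51° = -128°
rotate_crank_by(+13°): θ ← -128° +13° = -115°
rotate_crank_by(+17°): θ ← -115° +17° = -98°
rotate_crank_by(-52°): θ ← -98° -52° = -150°
rotate_crank_by(-60°): θ ← -150° -60° = -210°
crank pin P = (r cos θ, r sin θ) = (-34.641016, 20.000000)
h = r sin θ − e = 20.000000 − 0 = 20.000000
x = r cos θ + √(L² − h²) = -34.641016 + √(14400.0 − 400.0000) = -34.641016 + 118.321596 = 83.680580

83.6806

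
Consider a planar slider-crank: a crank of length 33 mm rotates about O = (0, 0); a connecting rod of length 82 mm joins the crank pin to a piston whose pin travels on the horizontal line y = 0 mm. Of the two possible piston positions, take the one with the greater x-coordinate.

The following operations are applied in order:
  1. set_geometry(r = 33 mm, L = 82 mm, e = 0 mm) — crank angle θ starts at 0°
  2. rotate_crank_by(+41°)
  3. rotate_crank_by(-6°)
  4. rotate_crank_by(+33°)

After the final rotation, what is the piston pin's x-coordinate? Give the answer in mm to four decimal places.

set_geometry: r = 33 mm, L = 82 mm, e = 0 mm; θ ← 0°
rotate_crank_by(+41°): θ ← 0° +41° = 41°
rotate_crank_by(-6°): θ ← 41° -6° = 35°
rotate_crank_by(+33°): θ ← 35° +33° = 68°
crank pin P = (r cos θ, r sin θ) = (12.362018, 30.597067)
h = r sin θ − e = 30.597067 − 0 = 30.597067
x = r cos θ + √(L² − h²) = 12.362018 + √(6724.0 − 936.1805) = 12.362018 + 76.077720 = 88.439738

88.4397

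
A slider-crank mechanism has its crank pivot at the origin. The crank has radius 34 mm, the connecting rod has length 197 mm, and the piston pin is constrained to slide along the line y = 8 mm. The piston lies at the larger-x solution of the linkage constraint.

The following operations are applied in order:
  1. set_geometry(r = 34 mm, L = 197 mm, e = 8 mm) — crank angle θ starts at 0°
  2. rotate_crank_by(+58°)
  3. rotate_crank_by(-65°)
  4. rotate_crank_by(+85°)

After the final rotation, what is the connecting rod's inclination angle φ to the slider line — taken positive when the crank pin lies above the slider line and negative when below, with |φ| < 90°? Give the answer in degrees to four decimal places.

7.3661

set_geometry: r = 34 mm, L = 197 mm, e = 8 mm; θ ← 0°
rotate_crank_by(+58°): θ ← 0° +58° = 58°
rotate_crank_by(-65°): θ ← 58° -65° = -7°
rotate_crank_by(+85°): θ ← -7° +85° = 78°
crank pin P = (r cos θ, r sin θ) = (7.068997, 33.257018)
h = r sin θ − e = 33.257018 − 8 = 25.257018
sin φ = h / L = 25.257018 / 197 = 0.12820822
φ = arcsin(0.12820822) = 7.366064°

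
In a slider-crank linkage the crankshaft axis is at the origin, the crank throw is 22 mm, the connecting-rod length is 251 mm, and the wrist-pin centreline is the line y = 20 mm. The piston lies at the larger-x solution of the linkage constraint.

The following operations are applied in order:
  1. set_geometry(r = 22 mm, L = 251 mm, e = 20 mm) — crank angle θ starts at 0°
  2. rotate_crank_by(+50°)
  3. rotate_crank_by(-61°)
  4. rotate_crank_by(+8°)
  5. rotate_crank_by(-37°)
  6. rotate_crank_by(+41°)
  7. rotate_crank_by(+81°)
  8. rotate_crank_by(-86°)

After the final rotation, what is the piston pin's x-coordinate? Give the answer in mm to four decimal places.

set_geometry: r = 22 mm, L = 251 mm, e = 20 mm; θ ← 0°
rotate_crank_by(+50°): θ ← 0° +50° = 50°
rotate_crank_by(-61°): θ ← 50° -61° = -11°
rotate_crank_by(+8°): θ ← -11° +8° = -3°
rotate_crank_by(-37°): θ ← -3° -37° = -40°
rotate_crank_by(+41°): θ ← -40° +41° = 1°
rotate_crank_by(+81°): θ ← 1° +81° = 82°
rotate_crank_by(-86°): θ ← 82° -86° = -4°
crank pin P = (r cos θ, r sin θ) = (21.946409, -1.534642)
h = r sin θ − e = -1.534642 − 20 = -21.534642
x = r cos θ + √(L² − h²) = 21.946409 + √(63001.0 − 463.7408) = 21.946409 + 250.074507 = 272.020916

272.0209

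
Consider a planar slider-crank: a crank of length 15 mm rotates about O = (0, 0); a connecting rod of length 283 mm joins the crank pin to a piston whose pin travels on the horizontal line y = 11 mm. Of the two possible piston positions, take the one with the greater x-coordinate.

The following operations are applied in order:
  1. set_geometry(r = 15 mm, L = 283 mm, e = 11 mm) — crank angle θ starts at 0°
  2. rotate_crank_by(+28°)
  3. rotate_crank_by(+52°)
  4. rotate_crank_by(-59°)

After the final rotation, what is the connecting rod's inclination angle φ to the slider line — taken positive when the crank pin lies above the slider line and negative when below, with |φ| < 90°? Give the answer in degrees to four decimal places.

-1.1388

set_geometry: r = 15 mm, L = 283 mm, e = 11 mm; θ ← 0°
rotate_crank_by(+28°): θ ← 0° +28° = 28°
rotate_crank_by(+52°): θ ← 28° +52° = 80°
rotate_crank_by(-59°): θ ← 80° -59° = 21°
crank pin P = (r cos θ, r sin θ) = (14.003706, 5.375519)
h = r sin θ − e = 5.375519 − 11 = -5.624481
sin φ = h / L = -5.624481 / 283 = -0.01987449
φ = arcsin(-0.01987449) = -1.138799°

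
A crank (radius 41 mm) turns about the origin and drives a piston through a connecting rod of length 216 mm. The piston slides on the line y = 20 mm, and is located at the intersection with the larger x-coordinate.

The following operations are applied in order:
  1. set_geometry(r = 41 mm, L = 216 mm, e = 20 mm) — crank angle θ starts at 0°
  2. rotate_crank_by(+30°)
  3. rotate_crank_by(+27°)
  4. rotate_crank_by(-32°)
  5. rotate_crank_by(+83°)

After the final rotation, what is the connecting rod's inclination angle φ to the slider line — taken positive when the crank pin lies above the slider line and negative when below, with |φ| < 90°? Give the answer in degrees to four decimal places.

set_geometry: r = 41 mm, L = 216 mm, e = 20 mm; θ ← 0°
rotate_crank_by(+30°): θ ← 0° +30° = 30°
rotate_crank_by(+27°): θ ← 30° +27° = 57°
rotate_crank_by(-32°): θ ← 57° -32° = 25°
rotate_crank_by(+83°): θ ← 25° +83° = 108°
crank pin P = (r cos θ, r sin θ) = (-12.669697, 38.993317)
h = r sin θ − e = 38.993317 − 20 = 18.993317
sin φ = h / L = 18.993317 / 216 = 0.08793202
φ = arcsin(0.08793202) = 5.044649°

5.0446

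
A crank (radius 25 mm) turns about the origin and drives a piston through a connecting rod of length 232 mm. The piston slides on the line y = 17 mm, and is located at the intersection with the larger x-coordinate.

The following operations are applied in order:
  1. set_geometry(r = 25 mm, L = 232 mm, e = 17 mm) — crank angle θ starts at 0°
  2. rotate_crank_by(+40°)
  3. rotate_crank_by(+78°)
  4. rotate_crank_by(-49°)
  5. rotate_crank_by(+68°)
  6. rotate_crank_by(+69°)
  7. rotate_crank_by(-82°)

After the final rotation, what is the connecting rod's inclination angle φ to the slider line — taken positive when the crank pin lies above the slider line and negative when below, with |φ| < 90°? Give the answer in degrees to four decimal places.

0.9202

set_geometry: r = 25 mm, L = 232 mm, e = 17 mm; θ ← 0°
rotate_crank_by(+40°): θ ← 0° +40° = 40°
rotate_crank_by(+78°): θ ← 40° +78° = 118°
rotate_crank_by(-49°): θ ← 118° -49° = 69°
rotate_crank_by(+68°): θ ← 69° +68° = 137°
rotate_crank_by(+69°): θ ← 137° +69° = 206°
rotate_crank_by(-82°): θ ← 206° -82° = 124°
crank pin P = (r cos θ, r sin θ) = (-13.979823, 20.725939)
h = r sin θ − e = 20.725939 − 17 = 3.725939
sin φ = h / L = 3.725939 / 232 = 0.01606008
φ = arcsin(0.01606008) = 0.920215°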